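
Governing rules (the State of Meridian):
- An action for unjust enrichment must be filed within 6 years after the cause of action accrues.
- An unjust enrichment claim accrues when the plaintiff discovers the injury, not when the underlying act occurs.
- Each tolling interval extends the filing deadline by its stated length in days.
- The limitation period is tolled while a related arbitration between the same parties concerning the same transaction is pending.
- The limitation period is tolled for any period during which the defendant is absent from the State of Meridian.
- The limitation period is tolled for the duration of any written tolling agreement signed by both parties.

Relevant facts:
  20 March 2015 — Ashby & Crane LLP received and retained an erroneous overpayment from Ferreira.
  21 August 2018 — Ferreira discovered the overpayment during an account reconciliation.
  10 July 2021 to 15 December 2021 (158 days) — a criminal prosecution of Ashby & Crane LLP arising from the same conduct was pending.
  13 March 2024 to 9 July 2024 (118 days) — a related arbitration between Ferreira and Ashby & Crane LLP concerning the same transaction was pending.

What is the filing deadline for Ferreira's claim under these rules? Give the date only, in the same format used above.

17 December 2024

Under the discovery rule, the claim accrued on 21 August 2018, when Ferreira discovered the injury — not on the 20 March 2015 date of the underlying act.
6 years from 21 August 2018 is 21 August 2024.
The period was tolled for 118 days by the pending related arbitration (13 March 2024 to 9 July 2024), pushing the deadline to 17 December 2024.
The pending criminal prosecution from 10 July 2021 to 15 December 2021 does not toll the period, because no stated rule makes a criminal prosecution a tolling event.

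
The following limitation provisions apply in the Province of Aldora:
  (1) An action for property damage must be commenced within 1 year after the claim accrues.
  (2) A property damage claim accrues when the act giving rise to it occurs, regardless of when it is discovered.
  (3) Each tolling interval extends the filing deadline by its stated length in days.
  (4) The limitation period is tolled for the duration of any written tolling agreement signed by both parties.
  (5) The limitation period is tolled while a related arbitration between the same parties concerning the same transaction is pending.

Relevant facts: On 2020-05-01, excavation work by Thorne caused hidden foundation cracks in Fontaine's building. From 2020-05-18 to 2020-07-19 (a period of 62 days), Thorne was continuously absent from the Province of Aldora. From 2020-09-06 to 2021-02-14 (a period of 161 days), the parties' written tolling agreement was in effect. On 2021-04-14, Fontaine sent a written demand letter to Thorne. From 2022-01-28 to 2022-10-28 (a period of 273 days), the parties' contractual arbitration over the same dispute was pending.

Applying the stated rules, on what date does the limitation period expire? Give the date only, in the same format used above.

2021-10-09

The limitation period began to run on 2020-05-01.
The untolled deadline — 1 year after 2020-05-01 — is 2021-05-01.
Because the written tolling agreement ran from 2020-09-06 to 2021-02-14, the deadline is extended by 161 days to 2021-10-09.
The pending related arbitration starting 2022-01-28 came too late — the period had run on 2021-10-09 — and so does not extend the deadline.
The defendant's absence from the jurisdiction from 2020-05-18 to 2020-07-19 does not toll the period, because no stated rule makes the defendant's absence a tolling event.
Nothing else in the chronology tolls or restarts the period.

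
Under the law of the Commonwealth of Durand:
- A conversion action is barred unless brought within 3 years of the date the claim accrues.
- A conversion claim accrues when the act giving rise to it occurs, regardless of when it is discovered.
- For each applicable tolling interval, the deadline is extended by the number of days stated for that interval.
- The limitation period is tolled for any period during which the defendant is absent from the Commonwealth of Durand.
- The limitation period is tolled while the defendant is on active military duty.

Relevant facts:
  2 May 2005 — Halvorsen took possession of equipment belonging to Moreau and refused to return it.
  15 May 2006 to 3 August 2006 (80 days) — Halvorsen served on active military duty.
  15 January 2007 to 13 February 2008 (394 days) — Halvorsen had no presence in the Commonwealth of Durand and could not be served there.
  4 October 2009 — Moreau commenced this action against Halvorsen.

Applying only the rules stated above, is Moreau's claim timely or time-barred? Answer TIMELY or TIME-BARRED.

TIME-BARRED

The claim accrued on 2 May 2005, the date of the act.
Adding the 3 years base period to 2 May 2005 gives a deadline of 2 May 2008, before any tolling.
The period was tolled for 80 days by the defendant's active military service (15 May 2006 to 3 August 2006), pushing the deadline to 21 July 2008.
The defendant's absence from the jurisdiction from 15 January 2007 to 13 February 2008 tolled the period for 394 days, extending the deadline to 19 August 2009.
Moreau filed on 4 October 2009, after the 19 August 2009 deadline, so the action is time-barred.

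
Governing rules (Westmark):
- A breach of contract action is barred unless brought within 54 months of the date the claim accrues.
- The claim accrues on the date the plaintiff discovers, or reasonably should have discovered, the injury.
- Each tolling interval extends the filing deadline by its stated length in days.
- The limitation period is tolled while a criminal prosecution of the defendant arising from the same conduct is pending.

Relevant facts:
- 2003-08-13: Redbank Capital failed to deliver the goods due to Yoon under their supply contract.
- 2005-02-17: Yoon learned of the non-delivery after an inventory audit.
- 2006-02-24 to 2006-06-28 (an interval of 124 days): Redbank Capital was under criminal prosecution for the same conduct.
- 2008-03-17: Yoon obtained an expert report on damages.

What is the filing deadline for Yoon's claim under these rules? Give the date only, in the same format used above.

The claim did not accrue until Yoon discovered the injury on 2005-02-17; the 2003-08-13 act date does not start the clock under the stated rule.
54 months from 2005-02-17 is 2009-08-17.
Because the pending criminal prosecution ran from 2006-02-24 to 2006-06-28, the deadline is extended by 124 days to 2009-12-19.
Nothing else in the chronology tolls or restarts the period.

2009-12-19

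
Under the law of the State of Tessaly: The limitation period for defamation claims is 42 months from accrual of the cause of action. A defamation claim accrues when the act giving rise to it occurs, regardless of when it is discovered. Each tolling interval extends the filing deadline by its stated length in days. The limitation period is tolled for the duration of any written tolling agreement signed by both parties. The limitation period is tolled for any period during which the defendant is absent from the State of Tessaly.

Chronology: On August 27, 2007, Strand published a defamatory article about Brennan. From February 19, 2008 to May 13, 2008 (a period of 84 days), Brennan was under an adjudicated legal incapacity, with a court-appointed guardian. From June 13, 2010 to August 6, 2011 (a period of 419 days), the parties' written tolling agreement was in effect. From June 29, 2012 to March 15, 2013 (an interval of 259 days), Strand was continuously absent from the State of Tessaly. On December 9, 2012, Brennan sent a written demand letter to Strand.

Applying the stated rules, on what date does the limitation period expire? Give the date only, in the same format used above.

The limitation period began to run on August 27, 2007.
42 months from August 27, 2007 is February 27, 2011.
Because the written tolling agreement ran from June 13, 2010 to August 6, 2011, the deadline is extended by 419 days to April 21, 2012.
The defendant's absence from the jurisdiction starting June 29, 2012 came too late — the period had run on April 21, 2012 — and so does not extend the deadline.
The plaintiff's legal incapacity from February 19, 2008 to May 13, 2008 does not toll the period, because no stated rule makes the plaintiff's incapacity a tolling event.
The other events in the timeline have no effect on the limitation period under the stated rules.

April 21, 2012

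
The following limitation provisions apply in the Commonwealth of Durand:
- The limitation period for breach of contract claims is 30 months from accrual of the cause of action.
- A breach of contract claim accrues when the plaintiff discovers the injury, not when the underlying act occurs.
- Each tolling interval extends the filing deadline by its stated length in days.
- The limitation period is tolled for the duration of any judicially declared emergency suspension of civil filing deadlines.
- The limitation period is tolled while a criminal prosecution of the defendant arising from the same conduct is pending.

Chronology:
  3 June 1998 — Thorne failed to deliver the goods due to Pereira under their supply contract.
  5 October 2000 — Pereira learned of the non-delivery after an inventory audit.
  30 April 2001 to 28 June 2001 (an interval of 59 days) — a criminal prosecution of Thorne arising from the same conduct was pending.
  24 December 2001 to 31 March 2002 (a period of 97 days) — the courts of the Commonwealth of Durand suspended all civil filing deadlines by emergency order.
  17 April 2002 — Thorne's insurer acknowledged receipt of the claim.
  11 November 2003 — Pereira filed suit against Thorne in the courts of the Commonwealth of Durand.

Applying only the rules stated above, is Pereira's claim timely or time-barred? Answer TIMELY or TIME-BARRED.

TIME-BARRED

Accrual is tied to discovery, so the period began on 5 October 2000 rather than on 3 June 1998 when the act occurred.
The untolled deadline — 30 months after 5 October 2000 — is 5 April 2003.
The period was tolled for 59 days by the pending criminal prosecution (30 April 2001 to 28 June 2001), pushing the deadline to 3 June 2003.
The emergency suspension of filing deadlines from 24 December 2001 to 31 March 2002 tolled the period for 97 days, extending the deadline to 8 September 2003.
Nothing else in the chronology tolls or restarts the period.
The 11 November 2003 filing falls after the 8 September 2003 deadline; the claim is time-barred.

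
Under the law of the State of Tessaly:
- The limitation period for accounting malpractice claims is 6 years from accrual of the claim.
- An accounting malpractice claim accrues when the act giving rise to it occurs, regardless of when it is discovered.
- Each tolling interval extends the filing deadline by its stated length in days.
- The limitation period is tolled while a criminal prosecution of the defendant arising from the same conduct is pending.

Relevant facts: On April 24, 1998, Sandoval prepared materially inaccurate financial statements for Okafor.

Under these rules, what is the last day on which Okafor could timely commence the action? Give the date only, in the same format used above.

The claim accrued on April 24, 1998, the date of the act.
The untolled deadline — 6 years after April 24, 1998 — is April 24, 2004.

April 24, 2004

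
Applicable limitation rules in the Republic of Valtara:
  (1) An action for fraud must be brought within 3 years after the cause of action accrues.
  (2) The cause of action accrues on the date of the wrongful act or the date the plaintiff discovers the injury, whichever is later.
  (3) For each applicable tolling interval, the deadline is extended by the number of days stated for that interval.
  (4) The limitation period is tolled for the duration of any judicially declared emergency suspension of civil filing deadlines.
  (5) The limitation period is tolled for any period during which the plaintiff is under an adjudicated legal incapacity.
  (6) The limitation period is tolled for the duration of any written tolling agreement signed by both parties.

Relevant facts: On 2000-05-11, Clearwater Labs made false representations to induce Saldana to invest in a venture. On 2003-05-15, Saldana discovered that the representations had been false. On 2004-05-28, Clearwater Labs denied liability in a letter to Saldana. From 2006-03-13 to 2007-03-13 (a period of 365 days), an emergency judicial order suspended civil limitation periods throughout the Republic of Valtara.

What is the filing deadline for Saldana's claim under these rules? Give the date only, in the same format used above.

2007-05-15

Taking the later of the act (2000-05-11) and discovery (2003-05-15), the claim accrued on 2003-05-15.
3 years from 2003-05-15 is 2006-05-15.
The period was tolled for 365 days by the emergency suspension of filing deadlines (2006-03-13 to 2007-03-13), pushing the deadline to 2007-05-15.
The other events in the timeline have no effect on the limitation period under the stated rules.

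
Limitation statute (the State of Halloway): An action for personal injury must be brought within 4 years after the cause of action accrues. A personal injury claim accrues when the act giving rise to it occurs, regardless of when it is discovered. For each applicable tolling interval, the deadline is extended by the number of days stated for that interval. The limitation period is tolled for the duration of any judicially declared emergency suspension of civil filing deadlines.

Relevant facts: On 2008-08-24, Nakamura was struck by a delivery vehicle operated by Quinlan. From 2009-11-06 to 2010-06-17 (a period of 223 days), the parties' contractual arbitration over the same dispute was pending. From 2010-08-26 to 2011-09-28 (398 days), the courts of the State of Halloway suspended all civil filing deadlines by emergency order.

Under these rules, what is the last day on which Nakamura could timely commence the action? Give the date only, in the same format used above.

The limitation period began to run on 2008-08-24.
4 years from 2008-08-24 is 2012-08-24.
The emergency suspension of filing deadlines from 2010-08-26 to 2011-09-28 tolled the period for 398 days, extending the deadline to 2013-09-26.
Although a pending arbitration ran from 2009-11-06 to 2010-06-17, the stated rules do not make that a tolling event, so it is disregarded.

2013-09-26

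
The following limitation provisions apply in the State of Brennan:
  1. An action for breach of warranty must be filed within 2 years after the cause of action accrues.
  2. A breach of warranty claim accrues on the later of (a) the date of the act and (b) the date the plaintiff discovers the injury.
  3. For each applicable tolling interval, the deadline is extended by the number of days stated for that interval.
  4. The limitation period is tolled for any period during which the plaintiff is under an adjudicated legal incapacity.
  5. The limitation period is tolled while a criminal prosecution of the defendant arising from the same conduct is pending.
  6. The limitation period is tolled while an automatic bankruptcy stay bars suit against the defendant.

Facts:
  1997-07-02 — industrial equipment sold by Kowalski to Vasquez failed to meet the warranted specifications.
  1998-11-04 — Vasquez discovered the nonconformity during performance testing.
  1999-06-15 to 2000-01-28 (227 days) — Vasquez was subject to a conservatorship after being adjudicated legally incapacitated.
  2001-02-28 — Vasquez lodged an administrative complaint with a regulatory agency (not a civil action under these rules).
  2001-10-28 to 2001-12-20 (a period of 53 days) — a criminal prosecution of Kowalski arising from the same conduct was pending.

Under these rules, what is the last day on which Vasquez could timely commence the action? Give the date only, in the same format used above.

2001-06-19

Because discovery on 1998-11-04 post-dates the 1997-07-02 act, accrual under the later-of rule falls on 1998-11-04.
2 years from 1998-11-04 is 2000-11-04.
Because the plaintiff's legal incapacity ran from 1999-06-15 to 2000-01-28, the deadline is extended by 227 days to 2001-06-19.
The pending criminal prosecution from 2001-10-28 to 2001-12-20 began after the period had already run on 2001-06-19, so it has no tolling effect.
The other events in the timeline have no effect on the limitation period under the stated rules.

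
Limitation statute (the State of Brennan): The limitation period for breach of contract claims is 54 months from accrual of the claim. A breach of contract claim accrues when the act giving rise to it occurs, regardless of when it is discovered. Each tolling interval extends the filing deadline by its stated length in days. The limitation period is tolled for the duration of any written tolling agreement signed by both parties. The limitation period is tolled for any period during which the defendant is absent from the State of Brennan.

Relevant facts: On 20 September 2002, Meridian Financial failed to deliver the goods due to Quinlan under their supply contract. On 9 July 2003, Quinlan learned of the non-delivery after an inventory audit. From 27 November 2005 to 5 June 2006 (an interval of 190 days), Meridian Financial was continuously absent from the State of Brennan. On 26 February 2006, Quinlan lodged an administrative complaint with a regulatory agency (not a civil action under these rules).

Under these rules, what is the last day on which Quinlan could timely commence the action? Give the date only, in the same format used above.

26 September 2007

Because the rule ties accrual to occurrence, the claim accrued on 20 September 2002, not on the 9 July 2003 discovery date.
Adding the 54 months base period to 20 September 2002 gives a deadline of 20 March 2007, before any tolling.
Because the defendant's absence from the jurisdiction ran from 27 November 2005 to 5 June 2006, the deadline is extended by 190 days to 26 September 2007.
Nothing else in the chronology tolls or restarts the period.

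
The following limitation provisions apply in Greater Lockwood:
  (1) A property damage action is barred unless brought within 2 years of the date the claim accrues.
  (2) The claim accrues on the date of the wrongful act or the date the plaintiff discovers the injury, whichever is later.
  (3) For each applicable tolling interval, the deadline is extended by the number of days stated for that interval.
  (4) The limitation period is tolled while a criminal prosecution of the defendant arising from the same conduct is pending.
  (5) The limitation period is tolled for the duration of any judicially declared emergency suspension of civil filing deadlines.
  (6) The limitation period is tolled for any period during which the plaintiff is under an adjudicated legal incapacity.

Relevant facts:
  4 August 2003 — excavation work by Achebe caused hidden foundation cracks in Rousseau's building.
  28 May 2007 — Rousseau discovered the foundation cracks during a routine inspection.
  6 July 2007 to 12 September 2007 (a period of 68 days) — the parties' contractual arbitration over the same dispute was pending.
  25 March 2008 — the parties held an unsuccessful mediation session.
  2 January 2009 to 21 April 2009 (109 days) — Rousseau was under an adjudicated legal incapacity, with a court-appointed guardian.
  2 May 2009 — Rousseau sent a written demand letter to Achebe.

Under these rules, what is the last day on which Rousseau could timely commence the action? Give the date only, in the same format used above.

14 September 2009

Taking the later of the act (4 August 2003) and discovery (28 May 2007), the claim accrued on 28 May 2007.
The untolled deadline — 2 years after 28 May 2007 — is 28 May 2009.
Because the plaintiff's legal incapacity ran from 2 January 2009 to 21 April 2009, the deadline is extended by 109 days to 14 September 2009.
Although a pending arbitration ran from 6 July 2007 to 12 September 2007, the stated rules do not make that a tolling event, so it is disregarded.
The other events in the timeline have no effect on the limitation period under the stated rules.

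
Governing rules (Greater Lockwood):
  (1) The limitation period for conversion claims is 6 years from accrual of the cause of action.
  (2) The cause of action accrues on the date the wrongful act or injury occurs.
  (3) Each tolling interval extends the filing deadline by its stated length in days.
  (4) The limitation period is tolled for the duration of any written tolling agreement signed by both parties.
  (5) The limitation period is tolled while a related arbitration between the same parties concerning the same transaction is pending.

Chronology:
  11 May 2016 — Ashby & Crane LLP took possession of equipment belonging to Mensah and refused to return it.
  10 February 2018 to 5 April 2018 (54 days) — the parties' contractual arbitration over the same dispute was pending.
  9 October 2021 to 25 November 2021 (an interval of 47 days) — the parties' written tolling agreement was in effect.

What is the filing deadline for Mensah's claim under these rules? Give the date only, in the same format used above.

The claim accrued on 11 May 2016, when the wrongful act occurred.
Adding the 6 years base period to 11 May 2016 gives a deadline of 11 May 2022, before any tolling.
Because the pending related arbitration ran from 10 February 2018 to 5 April 2018, the deadline is extended by 54 days to 4 July 2022.
The period was tolled for 47 days by the written tolling agreement (9 October 2021 to 25 November 2021), pushing the deadline to 20 August 2022.

20 August 2022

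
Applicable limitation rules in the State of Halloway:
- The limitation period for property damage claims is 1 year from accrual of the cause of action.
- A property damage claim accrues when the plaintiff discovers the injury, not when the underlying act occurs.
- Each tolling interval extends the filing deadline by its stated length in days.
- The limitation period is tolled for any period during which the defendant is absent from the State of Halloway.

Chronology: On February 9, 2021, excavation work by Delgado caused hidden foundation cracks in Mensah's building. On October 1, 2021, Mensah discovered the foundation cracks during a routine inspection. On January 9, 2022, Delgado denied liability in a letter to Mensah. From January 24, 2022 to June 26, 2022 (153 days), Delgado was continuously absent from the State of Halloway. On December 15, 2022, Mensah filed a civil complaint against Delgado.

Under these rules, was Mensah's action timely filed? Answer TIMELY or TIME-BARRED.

Accrual is tied to discovery, so the period began on October 1, 2021 rather than on February 9, 2021 when the act occurred.
The untolled deadline — 1 year after October 1, 2021 — is October 1, 2022.
The defendant's absence from the jurisdiction from January 24, 2022 to June 26, 2022 tolled the period for 153 days, extending the deadline to March 3, 2023.
The other events in the timeline have no effect on the limitation period under the stated rules.
Filing on December 15, 2022 beat the March 3, 2023 deadline — the action is timely.

TIMELY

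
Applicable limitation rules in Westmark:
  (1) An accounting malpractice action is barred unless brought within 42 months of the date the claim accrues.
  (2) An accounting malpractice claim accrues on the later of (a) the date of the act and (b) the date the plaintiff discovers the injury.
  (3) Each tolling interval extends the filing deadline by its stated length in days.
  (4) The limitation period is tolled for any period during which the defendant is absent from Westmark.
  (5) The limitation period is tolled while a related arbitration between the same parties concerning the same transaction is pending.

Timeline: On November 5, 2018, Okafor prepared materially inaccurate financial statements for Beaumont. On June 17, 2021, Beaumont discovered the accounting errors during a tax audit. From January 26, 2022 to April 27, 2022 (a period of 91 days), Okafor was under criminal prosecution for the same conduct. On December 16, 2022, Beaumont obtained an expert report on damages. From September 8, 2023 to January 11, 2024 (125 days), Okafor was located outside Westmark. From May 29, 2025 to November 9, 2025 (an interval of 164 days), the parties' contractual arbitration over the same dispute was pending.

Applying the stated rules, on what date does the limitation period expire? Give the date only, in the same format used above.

Because discovery on June 17, 2021 post-dates the November 5, 2018 act, accrual under the later-of rule falls on June 17, 2021.
Adding the 42 months base period to June 17, 2021 gives a deadline of December 17, 2024, before any tolling.
The defendant's absence from the jurisdiction from September 8, 2023 to January 11, 2024 tolled the period for 125 days, extending the deadline to April 21, 2025.
The pending related arbitration from May 29, 2025 to November 9, 2025 began after the period had already run on April 21, 2025, so it has no tolling effect.
The pending criminal prosecution from January 26, 2022 to April 27, 2022 does not toll the period, because no stated rule makes a criminal prosecution a tolling event.
None of the other events listed affects the running of the period under the stated rules.

April 21, 2025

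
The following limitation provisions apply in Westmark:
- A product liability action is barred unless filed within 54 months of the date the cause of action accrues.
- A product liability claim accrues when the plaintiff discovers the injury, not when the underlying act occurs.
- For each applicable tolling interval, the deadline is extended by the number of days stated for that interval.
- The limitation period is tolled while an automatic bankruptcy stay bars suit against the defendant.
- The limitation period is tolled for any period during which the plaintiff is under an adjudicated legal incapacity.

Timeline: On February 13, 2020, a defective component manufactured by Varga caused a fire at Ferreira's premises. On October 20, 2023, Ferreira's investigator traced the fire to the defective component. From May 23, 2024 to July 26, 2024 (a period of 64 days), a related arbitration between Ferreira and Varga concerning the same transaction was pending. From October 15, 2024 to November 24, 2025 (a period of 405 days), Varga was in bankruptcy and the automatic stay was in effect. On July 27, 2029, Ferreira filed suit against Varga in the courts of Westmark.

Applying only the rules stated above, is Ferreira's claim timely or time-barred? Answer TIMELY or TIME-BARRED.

TIME-BARRED

Under the discovery rule, the claim accrued on October 20, 2023, when Ferreira discovered the injury — not on the February 13, 2020 date of the underlying act.
Adding the 54 months base period to October 20, 2023 gives a deadline of April 20, 2028, before any tolling.
The automatic bankruptcy stay from October 15, 2024 to November 24, 2025 tolled the period for 405 days, extending the deadline to May 30, 2029.
No stated provision tolls the period for a pending arbitration, so the interval from May 23, 2024 to July 26, 2024 has no effect on the deadline.
Ferreira filed on July 27, 2029, after the May 30, 2029 deadline, so the action is time-barred.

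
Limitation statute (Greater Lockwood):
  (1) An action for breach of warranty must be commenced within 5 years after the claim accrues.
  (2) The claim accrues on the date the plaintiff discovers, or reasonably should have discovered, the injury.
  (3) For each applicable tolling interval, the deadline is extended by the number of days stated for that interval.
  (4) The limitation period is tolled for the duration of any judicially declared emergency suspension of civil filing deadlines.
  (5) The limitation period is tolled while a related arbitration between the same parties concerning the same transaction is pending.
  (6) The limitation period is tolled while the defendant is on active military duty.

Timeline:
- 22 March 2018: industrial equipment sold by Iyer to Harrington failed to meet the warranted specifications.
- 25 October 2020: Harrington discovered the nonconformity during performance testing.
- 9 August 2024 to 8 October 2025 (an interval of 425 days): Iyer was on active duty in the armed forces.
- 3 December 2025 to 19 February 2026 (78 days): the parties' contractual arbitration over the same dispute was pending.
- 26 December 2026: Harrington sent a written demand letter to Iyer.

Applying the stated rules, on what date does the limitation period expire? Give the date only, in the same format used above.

Under the discovery rule, the claim accrued on 25 October 2020, when Harrington discovered the injury — not on the 22 March 2018 date of the underlying act.
The untolled deadline — 5 years after 25 October 2020 — is 25 October 2025.
The defendant's active military service from 9 August 2024 to 8 October 2025 tolled the period for 425 days, extending the deadline to 24 December 2026.
The period was tolled for 78 days by the pending related arbitration (3 December 2025 to 19 February 2026), pushing the deadline to 12 March 2027.
Nothing else in the chronology tolls or restarts the period.

12 March 2027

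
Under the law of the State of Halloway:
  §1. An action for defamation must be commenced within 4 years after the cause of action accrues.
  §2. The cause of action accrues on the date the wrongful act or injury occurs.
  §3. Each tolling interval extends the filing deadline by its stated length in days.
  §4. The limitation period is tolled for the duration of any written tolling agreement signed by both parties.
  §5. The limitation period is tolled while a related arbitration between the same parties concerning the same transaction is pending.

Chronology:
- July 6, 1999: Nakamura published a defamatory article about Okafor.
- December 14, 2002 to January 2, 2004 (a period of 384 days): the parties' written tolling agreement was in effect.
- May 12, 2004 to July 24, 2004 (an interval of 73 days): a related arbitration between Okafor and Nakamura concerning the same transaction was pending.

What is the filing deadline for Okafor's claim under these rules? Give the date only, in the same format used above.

The cause of action accrued on July 6, 1999, the date of the act.
Adding the 4 years base period to July 6, 1999 gives a deadline of July 6, 2003, before any tolling.
Because the written tolling agreement ran from December 14, 2002 to January 2, 2004, the deadline is extended by 384 days to July 24, 2004.
The pending related arbitration from May 12, 2004 to July 24, 2004 tolled the period for 73 days, extending the deadline to October 5, 2004.

October 5, 2004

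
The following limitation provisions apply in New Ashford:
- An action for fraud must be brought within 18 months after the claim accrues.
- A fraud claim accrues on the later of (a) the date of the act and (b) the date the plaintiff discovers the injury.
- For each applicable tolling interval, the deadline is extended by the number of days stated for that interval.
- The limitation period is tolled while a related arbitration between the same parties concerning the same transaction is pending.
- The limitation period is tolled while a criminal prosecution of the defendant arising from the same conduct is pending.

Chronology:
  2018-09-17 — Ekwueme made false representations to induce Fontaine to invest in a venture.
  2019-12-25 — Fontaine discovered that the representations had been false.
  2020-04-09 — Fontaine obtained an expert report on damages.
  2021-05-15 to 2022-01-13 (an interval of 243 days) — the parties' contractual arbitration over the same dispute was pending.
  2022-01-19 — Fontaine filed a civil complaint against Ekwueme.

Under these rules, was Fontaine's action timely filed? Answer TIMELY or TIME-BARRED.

TIMELY

Because discovery on 2019-12-25 post-dates the 2018-09-17 act, accrual under the later-of rule falls on 2019-12-25.
18 months from 2019-12-25 is 2021-06-25.
The period was tolled for 243 days by the pending related arbitration (2021-05-15 to 2022-01-13), pushing the deadline to 2022-02-23.
The other events in the timeline have no effect on the limitation period under the stated rules.
Fontaine filed on 2022-01-19, before the 2022-02-23 deadline, so the action is timely.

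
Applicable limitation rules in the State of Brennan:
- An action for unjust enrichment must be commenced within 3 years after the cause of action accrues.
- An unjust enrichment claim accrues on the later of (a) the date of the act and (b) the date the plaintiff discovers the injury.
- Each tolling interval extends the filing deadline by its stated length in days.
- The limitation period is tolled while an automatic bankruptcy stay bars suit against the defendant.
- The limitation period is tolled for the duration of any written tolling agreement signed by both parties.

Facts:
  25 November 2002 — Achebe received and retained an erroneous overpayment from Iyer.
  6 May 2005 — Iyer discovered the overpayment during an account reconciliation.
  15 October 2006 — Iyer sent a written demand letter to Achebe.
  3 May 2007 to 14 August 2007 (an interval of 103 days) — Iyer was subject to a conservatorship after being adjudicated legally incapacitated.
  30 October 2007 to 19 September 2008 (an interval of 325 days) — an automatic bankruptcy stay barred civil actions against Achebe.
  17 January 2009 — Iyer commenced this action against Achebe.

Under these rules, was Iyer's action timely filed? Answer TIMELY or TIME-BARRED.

Taking the later of the act (25 November 2002) and discovery (6 May 2005), the claim accrued on 6 May 2005.
3 years from 6 May 2005 is 6 May 2008.
The automatic bankruptcy stay from 30 October 2007 to 19 September 2008 tolled the period for 325 days, extending the deadline to 27 March 2009.
Although the plaintiff's incapacity ran from 3 May 2007 to 14 August 2007, the stated rules do not make that a tolling event, so it is disregarded.
The other events in the timeline have no effect on the limitation period under the stated rules.
Filing on 17 January 2009 beat the 27 March 2009 deadline — the action is timely.

TIMELY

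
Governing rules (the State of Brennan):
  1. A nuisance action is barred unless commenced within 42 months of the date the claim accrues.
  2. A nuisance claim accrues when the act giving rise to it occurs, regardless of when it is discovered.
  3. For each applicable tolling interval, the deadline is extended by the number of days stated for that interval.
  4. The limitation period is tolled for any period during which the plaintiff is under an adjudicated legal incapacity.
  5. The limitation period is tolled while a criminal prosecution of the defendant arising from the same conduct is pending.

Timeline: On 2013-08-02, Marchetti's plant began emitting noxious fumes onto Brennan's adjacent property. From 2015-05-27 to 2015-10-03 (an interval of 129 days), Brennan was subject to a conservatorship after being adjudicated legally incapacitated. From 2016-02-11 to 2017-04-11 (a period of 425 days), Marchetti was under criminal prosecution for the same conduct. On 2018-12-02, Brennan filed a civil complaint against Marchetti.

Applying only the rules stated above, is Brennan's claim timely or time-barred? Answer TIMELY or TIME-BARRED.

TIME-BARRED

The limitation period began to run on 2013-08-02.
42 months from 2013-08-02 is 2017-02-02.
Because the plaintiff's legal incapacity ran from 2015-05-27 to 2015-10-03, the deadline is extended by 129 days to 2017-06-11.
The period was tolled for 425 days by the pending criminal prosecution (2016-02-11 to 2017-04-11), pushing the deadline to 2018-08-10.
The 2018-12-02 filing falls after the 2018-08-10 deadline; the claim is time-barred.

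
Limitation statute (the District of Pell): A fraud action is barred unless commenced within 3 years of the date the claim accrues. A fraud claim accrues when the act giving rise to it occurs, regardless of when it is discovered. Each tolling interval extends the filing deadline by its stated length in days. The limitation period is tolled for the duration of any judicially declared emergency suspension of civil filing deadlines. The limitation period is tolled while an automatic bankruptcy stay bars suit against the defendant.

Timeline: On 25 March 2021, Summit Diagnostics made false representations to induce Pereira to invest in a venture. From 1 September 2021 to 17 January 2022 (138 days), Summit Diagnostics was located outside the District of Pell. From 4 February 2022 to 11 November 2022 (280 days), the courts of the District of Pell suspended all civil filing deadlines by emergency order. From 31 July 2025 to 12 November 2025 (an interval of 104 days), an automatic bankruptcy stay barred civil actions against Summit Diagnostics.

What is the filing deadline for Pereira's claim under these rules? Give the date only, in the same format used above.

The claim accrued on 25 March 2021, the date of the act.
The untolled deadline — 3 years after 25 March 2021 — is 25 March 2024.
The emergency suspension of filing deadlines from 4 February 2022 to 11 November 2022 tolled the period for 280 days, extending the deadline to 30 December 2024.
The automatic bankruptcy stay starting 31 July 2025 came too late — the period had run on 30 December 2024 — and so does not extend the deadline.
No stated provision tolls the period for the defendant's absence, so the interval from 1 September 2021 to 17 January 2022 has no effect on the deadline.

30 December 2024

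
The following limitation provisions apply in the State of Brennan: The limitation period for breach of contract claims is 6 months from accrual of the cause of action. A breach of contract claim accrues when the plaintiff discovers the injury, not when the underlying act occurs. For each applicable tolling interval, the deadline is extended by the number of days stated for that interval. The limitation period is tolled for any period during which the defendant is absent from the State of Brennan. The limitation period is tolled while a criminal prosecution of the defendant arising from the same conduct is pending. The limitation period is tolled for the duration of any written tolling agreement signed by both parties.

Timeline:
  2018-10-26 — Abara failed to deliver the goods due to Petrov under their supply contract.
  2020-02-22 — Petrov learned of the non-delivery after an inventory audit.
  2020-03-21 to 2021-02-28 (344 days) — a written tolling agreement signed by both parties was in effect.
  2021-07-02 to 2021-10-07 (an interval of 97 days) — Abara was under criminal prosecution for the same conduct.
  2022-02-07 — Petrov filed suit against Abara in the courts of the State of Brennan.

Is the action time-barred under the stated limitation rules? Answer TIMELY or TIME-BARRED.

Under the discovery rule, the claim accrued on 2020-02-22, when Petrov discovered the injury — not on the 2018-10-26 date of the underlying act.
The untolled deadline — 6 months after 2020-02-22 — is 2020-08-22.
The written tolling agreement from 2020-03-21 to 2021-02-28 tolled the period for 344 days, extending the deadline to 2021-08-01.
Because the pending criminal prosecution ran from 2021-07-02 to 2021-10-07, the deadline is extended by 97 days to 2021-11-06.
The 2022-02-07 filing falls after the 2021-11-06 deadline; the claim is time-barred.

TIME-BARRED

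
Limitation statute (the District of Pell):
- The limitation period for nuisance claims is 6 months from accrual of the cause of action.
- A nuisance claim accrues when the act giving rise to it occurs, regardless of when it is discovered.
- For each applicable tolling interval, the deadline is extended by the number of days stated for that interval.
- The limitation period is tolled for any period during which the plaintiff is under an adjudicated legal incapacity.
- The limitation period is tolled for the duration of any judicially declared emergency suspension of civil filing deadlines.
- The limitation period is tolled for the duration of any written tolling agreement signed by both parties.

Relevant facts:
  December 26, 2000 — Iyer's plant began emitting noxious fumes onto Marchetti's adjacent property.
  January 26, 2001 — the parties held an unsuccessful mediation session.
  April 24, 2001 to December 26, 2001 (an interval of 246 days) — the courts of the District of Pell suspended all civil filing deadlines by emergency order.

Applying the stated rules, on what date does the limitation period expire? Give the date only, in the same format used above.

February 27, 2002

The limitation period began to run on December 26, 2000.
Adding the 6 months base period to December 26, 2000 gives a deadline of June 26, 2001, before any tolling.
The period was tolled for 246 days by the emergency suspension of filing deadlines (April 24, 2001 to December 26, 2001), pushing the deadline to February 27, 2002.
None of the other events listed affects the running of the period under the stated rules.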